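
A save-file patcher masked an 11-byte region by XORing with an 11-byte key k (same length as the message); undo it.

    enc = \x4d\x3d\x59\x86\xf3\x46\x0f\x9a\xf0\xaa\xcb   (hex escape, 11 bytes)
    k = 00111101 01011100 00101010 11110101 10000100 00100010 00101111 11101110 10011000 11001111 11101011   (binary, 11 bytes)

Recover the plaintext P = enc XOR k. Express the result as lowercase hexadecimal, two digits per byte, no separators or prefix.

7061737377642074686520

XOR is its own inverse, so applying the key byte-wise gives the result directly.
4d ⊕ 3d = 70
3d ⊕ 5c = 61
59 ⊕ 2a = 73
86 ⊕ f5 = 73
f3 ⊕ 84 = 77
46 ⊕ 22 = 64
0f ⊕ 2f = 20
9a ⊕ ee = 74
f0 ⊕ 98 = 68
aa ⊕ cf = 65
cb ⊕ eb = 20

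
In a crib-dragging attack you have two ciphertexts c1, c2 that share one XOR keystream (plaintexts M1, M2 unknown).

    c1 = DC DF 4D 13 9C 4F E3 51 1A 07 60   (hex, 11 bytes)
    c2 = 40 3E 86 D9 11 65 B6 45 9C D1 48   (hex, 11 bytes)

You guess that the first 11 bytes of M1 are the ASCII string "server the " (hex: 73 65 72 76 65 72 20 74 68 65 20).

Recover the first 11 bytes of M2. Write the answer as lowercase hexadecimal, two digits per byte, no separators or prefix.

ef84b9bce8587560eeb308

First, c1 ⊕ c2 = (M1 ⊕ K) ⊕ (M2 ⊕ K) = M1 ⊕ M2, so the key drops out. Then M2 = (M1 ⊕ M2) ⊕ M1 over the first 11 bytes.
byte 0: (dc ^ 40) ^ 73 = 9c ^ 73 = ef
byte 1: (df ^ 3e) ^ 65 = e1 ^ 65 = 84
byte 2: (4d ^ 86) ^ 72 = cb ^ 72 = b9
byte 3: (13 ^ d9) ^ 76 = ca ^ 76 = bc
byte 4: (9c ^ 11) ^ 65 = 8d ^ 65 = e8
byte 5: (4f ^ 65) ^ 72 = 2a ^ 72 = 58
byte 6: (e3 ^ b6) ^ 20 = 55 ^ 20 = 75
byte 7: (51 ^ 45) ^ 74 = 14 ^ 74 = 60
byte 8: (1a ^ 9c) ^ 68 = 86 ^ 68 = ee
byte 9: (07 ^ d1) ^ 65 = d6 ^ 65 = b3
byte 10: (60 ^ 48) ^ 20 = 28 ^ 20 = 08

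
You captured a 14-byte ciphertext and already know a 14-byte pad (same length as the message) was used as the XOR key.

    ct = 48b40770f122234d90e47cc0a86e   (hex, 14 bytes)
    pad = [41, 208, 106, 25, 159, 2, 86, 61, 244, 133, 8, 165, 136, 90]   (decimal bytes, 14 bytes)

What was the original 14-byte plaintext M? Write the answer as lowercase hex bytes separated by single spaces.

61 64 6d 69 6e 20 75 70 64 61 74 65 20 34

byte 0: 48 xor 29 = 61
byte 1: b4 xor d0 = 64
byte 2: 07 xor 6a = 6d
byte 3: 70 xor 19 = 69
byte 4: f1 xor 9f = 6e
byte 5: 22 xor 02 = 20
byte 6: 23 xor 56 = 75
byte 7: 4d xor 3d = 70
byte 8: 90 xor f4 = 64
byte 9: e4 xor 85 = 61
byte 10: 7c xor 08 = 74
byte 11: c0 xor a5 = 65
byte 12: a8 xor 88 = 20
byte 13: 6e xor 5a = 34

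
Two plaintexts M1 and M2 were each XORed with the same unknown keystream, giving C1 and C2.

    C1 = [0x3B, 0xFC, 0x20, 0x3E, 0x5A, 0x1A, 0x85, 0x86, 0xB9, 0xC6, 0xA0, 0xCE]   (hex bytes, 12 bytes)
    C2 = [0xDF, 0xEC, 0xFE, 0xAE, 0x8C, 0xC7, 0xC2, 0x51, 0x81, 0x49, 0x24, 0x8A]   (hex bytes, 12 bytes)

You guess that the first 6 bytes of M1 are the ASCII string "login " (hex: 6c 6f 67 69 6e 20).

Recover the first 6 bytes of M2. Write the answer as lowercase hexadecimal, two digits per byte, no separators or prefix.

First, C1 ⊕ C2 = (M1 ⊕ K) ⊕ (M2 ⊕ K) = M1 ⊕ M2, so the key drops out. Then M2 = (M1 ⊕ M2) ⊕ M1 over the first 6 bytes.
byte 0: (3b xor df) xor 6c = e4 xor 6c = 88
byte 1: (fc xor ec) xor 6f = 10 xor 6f = 7f
byte 2: (20 xor fe) xor 67 = de xor 67 = b9
byte 3: (3e xor ae) xor 69 = 90 xor 69 = f9
byte 4: (5a xor 8c) xor 6e = d6 xor 6e = b8
byte 5: (1a xor c7) xor 20 = dd xor 20 = fd

887fb9f9b8fd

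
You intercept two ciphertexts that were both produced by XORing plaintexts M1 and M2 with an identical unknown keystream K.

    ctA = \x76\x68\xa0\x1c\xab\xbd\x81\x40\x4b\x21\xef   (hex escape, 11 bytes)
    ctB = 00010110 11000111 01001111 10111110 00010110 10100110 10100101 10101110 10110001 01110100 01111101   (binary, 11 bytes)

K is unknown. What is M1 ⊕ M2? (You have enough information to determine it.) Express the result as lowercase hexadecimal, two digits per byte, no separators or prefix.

ctA ⊕ ctB = (M1 ⊕ K) ⊕ (M2 ⊕ K) = M1 ⊕ M2 — the shared key cancels under XOR.
byte 0: 76 XOR 16 = 60
byte 1: 68 XOR c7 = af
byte 2: a0 XOR 4f = ef
byte 3: 1c XOR be = a2
byte 4: ab XOR 16 = bd
byte 5: bd XOR a6 = 1b
byte 6: 81 XOR a5 = 24
byte 7: 40 XOR ae = ee
byte 8: 4b XOR b1 = fa
byte 9: 21 XOR 74 = 55
byte 10: ef XOR 7d = 92

60afefa2bd1b24eefa5592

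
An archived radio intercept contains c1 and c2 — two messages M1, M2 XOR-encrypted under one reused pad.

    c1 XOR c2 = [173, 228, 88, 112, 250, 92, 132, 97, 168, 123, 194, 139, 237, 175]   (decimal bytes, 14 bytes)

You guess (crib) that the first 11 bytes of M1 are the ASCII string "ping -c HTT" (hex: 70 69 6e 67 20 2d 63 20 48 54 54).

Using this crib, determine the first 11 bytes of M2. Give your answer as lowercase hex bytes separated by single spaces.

dd 8d 36 17 da 71 e7 41 e0 2f 96

Since c1 ⊕ c2 = M1 ⊕ M2, XORing with the guessed M1 bytes yields the corresponding M2 bytes: M2 = (c1 ⊕ c2) ⊕ M1.
byte 0: 10101101 ⊕ 01110000 = 11011101
byte 1: 11100100 ⊕ 01101001 = 10001101
byte 2: 01011000 ⊕ 01101110 = 00110110
byte 3: 01110000 ⊕ 01100111 = 00010111
byte 4: 11111010 ⊕ 00100000 = 11011010
byte 5: 01011100 ⊕ 00101101 = 01110001
byte 6: 10000100 ⊕ 01100011 = 11100111
byte 7: 01100001 ⊕ 00100000 = 01000001
byte 8: 10101000 ⊕ 01001000 = 11100000
byte 9: 01111011 ⊕ 01010100 = 00101111
byte 10: 11000010 ⊕ 01010100 = 10010110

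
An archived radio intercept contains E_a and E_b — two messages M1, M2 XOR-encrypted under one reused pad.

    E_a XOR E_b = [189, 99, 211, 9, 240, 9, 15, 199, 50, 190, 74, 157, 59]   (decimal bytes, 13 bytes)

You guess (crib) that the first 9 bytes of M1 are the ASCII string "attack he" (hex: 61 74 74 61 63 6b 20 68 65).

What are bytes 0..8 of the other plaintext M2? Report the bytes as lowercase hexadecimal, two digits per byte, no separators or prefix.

Since E_a ⊕ E_b = M1 ⊕ M2, XORing with the guessed M1 bytes yields the corresponding M2 bytes: M2 = (E_a ⊕ E_b) ⊕ M1.
byte 0: bd xor 61 = dc
byte 1: 63 xor 74 = 17
byte 2: d3 xor 74 = a7
byte 3: 09 xor 61 = 68
byte 4: f0 xor 63 = 93
byte 5: 09 xor 6b = 62
byte 6: 0f xor 20 = 2f
byte 7: c7 xor 68 = af
byte 8: 32 xor 65 = 57

dc17a76893622faf57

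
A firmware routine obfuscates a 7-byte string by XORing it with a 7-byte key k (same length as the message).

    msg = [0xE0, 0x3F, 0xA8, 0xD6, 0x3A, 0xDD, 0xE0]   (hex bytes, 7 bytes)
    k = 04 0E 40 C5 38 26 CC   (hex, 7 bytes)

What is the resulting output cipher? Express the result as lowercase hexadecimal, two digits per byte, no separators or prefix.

XOR is its own inverse, so applying the key byte-wise gives the result directly.
e0 ^ 04 = e4
3f ^ 0e = 31
a8 ^ 40 = e8
d6 ^ c5 = 13
3a ^ 38 = 02
dd ^ 26 = fb
e0 ^ cc = 2c

e431e81302fb2c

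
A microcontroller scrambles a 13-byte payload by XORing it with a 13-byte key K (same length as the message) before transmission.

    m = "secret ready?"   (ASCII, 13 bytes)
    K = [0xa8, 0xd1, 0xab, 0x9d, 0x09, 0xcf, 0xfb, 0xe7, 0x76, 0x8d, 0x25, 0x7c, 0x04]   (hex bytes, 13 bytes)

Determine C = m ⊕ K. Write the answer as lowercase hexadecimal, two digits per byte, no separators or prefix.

byte 0: 73 XOR a8 = db
byte 1: 65 XOR d1 = b4
byte 2: 63 XOR ab = c8
byte 3: 72 XOR 9d = ef
byte 4: 65 XOR 09 = 6c
byte 5: 74 XOR cf = bb
byte 6: 20 XOR fb = db
byte 7: 72 XOR e7 = 95
byte 8: 65 XOR 76 = 13
byte 9: 61 XOR 8d = ec
byte 10: 64 XOR 25 = 41
byte 11: 79 XOR 7c = 05
byte 12: 3f XOR 04 = 3b

dbb4c8ef6cbbdb9513ec41053b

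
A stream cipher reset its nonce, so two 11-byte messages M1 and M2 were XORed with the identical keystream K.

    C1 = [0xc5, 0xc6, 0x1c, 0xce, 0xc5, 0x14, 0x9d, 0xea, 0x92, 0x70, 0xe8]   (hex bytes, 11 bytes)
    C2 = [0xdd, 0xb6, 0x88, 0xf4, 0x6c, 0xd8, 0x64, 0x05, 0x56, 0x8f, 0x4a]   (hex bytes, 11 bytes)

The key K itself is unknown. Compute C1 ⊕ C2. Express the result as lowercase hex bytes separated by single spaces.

18 70 94 3a a9 cc f9 ef c4 ff a2

C1 ⊕ C2 = (M1 ⊕ K) ⊕ (M2 ⊕ K) = M1 ⊕ M2 — the shared key cancels under XOR.
byte 0: c5 XOR dd = 18
byte 1: c6 XOR b6 = 70
byte 2: 1c XOR 88 = 94
byte 3: ce XOR f4 = 3a
byte 4: c5 XOR 6c = a9
byte 5: 14 XOR d8 = cc
byte 6: 9d XOR 64 = f9
byte 7: ea XOR 05 = ef
byte 8: 92 XOR 56 = c4
byte 9: 70 XOR 8f = ff
byte 10: e8 XOR 4a = a2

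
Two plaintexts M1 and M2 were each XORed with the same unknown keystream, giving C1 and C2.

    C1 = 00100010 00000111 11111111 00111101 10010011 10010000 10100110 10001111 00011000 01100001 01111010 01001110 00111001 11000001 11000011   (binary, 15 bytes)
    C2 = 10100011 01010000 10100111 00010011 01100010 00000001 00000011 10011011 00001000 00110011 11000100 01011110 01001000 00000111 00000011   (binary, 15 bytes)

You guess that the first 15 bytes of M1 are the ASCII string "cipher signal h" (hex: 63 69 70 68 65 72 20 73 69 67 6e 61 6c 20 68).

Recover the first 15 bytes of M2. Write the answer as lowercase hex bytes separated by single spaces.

e2 3e 28 46 94 e3 85 67 79 35 d0 71 1d e6 a8

First, C1 ⊕ C2 = (M1 ⊕ K) ⊕ (M2 ⊕ K) = M1 ⊕ M2, so the key drops out. Then M2 = (M1 ⊕ M2) ⊕ M1 over the first 15 bytes.
byte 0: (22 ⊕ a3) ⊕ 63 = 81 ⊕ 63 = e2
byte 1: (07 ⊕ 50) ⊕ 69 = 57 ⊕ 69 = 3e
byte 2: (ff ⊕ a7) ⊕ 70 = 58 ⊕ 70 = 28
byte 3: (3d ⊕ 13) ⊕ 68 = 2e ⊕ 68 = 46
byte 4: (93 ⊕ 62) ⊕ 65 = f1 ⊕ 65 = 94
byte 5: (90 ⊕ 01) ⊕ 72 = 91 ⊕ 72 = e3
byte 6: (a6 ⊕ 03) ⊕ 20 = a5 ⊕ 20 = 85
byte 7: (8f ⊕ 9b) ⊕ 73 = 14 ⊕ 73 = 67
byte 8: (18 ⊕ 08) ⊕ 69 = 10 ⊕ 69 = 79
byte 9: (61 ⊕ 33) ⊕ 67 = 52 ⊕ 67 = 35
byte 10: (7a ⊕ c4) ⊕ 6e = be ⊕ 6e = d0
byte 11: (4e ⊕ 5e) ⊕ 61 = 10 ⊕ 61 = 71
byte 12: (39 ⊕ 48) ⊕ 6c = 71 ⊕ 6c = 1d
byte 13: (c1 ⊕ 07) ⊕ 20 = c6 ⊕ 20 = e6
byte 14: (c3 ⊕ 03) ⊕ 68 = c0 ⊕ 68 = a8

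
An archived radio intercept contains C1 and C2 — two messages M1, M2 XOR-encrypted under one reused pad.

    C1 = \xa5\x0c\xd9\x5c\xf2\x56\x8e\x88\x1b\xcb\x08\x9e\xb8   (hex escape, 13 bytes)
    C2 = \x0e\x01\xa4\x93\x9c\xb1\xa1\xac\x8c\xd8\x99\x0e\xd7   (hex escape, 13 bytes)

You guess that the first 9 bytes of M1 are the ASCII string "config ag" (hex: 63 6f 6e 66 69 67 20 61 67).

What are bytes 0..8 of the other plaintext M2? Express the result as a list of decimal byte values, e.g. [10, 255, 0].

First, C1 ⊕ C2 = (M1 ⊕ K) ⊕ (M2 ⊕ K) = M1 ⊕ M2, so the key drops out. Then M2 = (M1 ⊕ M2) ⊕ M1 over the first 9 bytes.
byte 0: (a5 ^ 0e) ^ 63 = ab ^ 63 = c8
byte 1: (0c ^ 01) ^ 6f = 0d ^ 6f = 62
byte 2: (d9 ^ a4) ^ 6e = 7d ^ 6e = 13
byte 3: (5c ^ 93) ^ 66 = cf ^ 66 = a9
byte 4: (f2 ^ 9c) ^ 69 = 6e ^ 69 = 07
byte 5: (56 ^ b1) ^ 67 = e7 ^ 67 = 80
byte 6: (8e ^ a1) ^ 20 = 2f ^ 20 = 0f
byte 7: (88 ^ ac) ^ 61 = 24 ^ 61 = 45
byte 8: (1b ^ 8c) ^ 67 = 97 ^ 67 = f0

[200, 98, 19, 169, 7, 128, 15, 69, 240]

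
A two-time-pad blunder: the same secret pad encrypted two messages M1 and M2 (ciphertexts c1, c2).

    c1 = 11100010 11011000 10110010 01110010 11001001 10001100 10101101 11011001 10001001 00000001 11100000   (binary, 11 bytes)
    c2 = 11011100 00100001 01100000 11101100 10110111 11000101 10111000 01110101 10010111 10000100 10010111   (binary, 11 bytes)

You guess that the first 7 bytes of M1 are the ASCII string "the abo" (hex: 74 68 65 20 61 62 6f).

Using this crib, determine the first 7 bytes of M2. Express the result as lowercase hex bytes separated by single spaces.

First, c1 ⊕ c2 = (M1 ⊕ K) ⊕ (M2 ⊕ K) = M1 ⊕ M2, so the key drops out. Then M2 = (M1 ⊕ M2) ⊕ M1 over the first 7 bytes.
byte 0: (e2 XOR dc) XOR 74 = 3e XOR 74 = 4a
byte 1: (d8 XOR 21) XOR 68 = f9 XOR 68 = 91
byte 2: (b2 XOR 60) XOR 65 = d2 XOR 65 = b7
byte 3: (72 XOR ec) XOR 20 = 9e XOR 20 = be
byte 4: (c9 XOR b7) XOR 61 = 7e XOR 61 = 1f
byte 5: (8c XOR c5) XOR 62 = 49 XOR 62 = 2b
byte 6: (ad XOR b8) XOR 6f = 15 XOR 6f = 7a

4a 91 b7 be 1f 2b 7a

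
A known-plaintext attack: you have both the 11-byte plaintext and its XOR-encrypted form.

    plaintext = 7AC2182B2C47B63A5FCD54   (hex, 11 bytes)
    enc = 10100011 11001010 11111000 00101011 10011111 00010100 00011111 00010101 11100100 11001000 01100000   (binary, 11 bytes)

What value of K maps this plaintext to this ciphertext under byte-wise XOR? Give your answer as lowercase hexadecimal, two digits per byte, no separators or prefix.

Since enc = plaintext ⊕ K, XORing both sides with plaintext gives K = plaintext ⊕ enc.
7a XOR a3 = d9
c2 XOR ca = 08
18 XOR f8 = e0
2b XOR 2b = 00
2c XOR 9f = b3
47 XOR 14 = 53
b6 XOR 1f = a9
3a XOR 15 = 2f
5f XOR e4 = bb
cd XOR c8 = 05
54 XOR 60 = 34

d908e000b353a92fbb0534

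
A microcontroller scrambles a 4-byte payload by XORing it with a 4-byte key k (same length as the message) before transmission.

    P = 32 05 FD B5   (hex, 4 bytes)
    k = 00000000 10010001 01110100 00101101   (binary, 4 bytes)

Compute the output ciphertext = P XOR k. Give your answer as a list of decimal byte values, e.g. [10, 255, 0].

XOR is its own inverse, so applying the key byte-wise gives the result directly.
 50 xor   0 =  50
  5 xor 145 = 148
253 xor 116 = 137
181 xor  45 = 152

[50, 148, 137, 152]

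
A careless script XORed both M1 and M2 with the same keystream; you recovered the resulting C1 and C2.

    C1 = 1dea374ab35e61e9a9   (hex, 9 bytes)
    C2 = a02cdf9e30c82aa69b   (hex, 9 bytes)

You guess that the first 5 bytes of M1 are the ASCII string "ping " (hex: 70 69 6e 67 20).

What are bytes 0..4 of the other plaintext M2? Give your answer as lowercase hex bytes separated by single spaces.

cd af 86 b3 a3

First, C1 ⊕ C2 = (M1 ⊕ K) ⊕ (M2 ⊕ K) = M1 ⊕ M2, so the key drops out. Then M2 = (M1 ⊕ M2) ⊕ M1 over the first 5 bytes.
byte 0: (1d xor a0) xor 70 = bd xor 70 = cd
byte 1: (ea xor 2c) xor 69 = c6 xor 69 = af
byte 2: (37 xor df) xor 6e = e8 xor 6e = 86
byte 3: (4a xor 9e) xor 67 = d4 xor 67 = b3
byte 4: (b3 xor 30) xor 20 = 83 xor 20 = a3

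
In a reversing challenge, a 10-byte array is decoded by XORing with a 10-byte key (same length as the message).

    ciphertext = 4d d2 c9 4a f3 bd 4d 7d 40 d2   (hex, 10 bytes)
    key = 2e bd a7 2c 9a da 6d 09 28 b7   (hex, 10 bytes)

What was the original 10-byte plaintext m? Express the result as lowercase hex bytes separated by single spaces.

byte 0: 4d XOR 2e = 63
byte 1: d2 XOR bd = 6f
byte 2: c9 XOR a7 = 6e
byte 3: 4a XOR 2c = 66
byte 4: f3 XOR 9a = 69
byte 5: bd XOR da = 67
byte 6: 4d XOR 6d = 20
byte 7: 7d XOR 09 = 74
byte 8: 40 XOR 28 = 68
byte 9: d2 XOR b7 = 65

63 6f 6e 66 69 67 20 74 68 65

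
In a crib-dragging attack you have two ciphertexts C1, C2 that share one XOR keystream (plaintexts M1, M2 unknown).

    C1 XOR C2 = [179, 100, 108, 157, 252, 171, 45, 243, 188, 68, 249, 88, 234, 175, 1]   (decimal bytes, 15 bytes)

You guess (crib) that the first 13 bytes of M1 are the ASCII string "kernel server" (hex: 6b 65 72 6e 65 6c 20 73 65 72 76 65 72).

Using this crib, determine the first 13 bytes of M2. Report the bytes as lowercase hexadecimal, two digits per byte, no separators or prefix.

d8011ef399c70d80d9368f3d98

Since C1 ⊕ C2 = M1 ⊕ M2, XORing with the guessed M1 bytes yields the corresponding M2 bytes: M2 = (C1 ⊕ C2) ⊕ M1.
byte 0: b3 ⊕ 6b = d8
byte 1: 64 ⊕ 65 = 01
byte 2: 6c ⊕ 72 = 1e
byte 3: 9d ⊕ 6e = f3
byte 4: fc ⊕ 65 = 99
byte 5: ab ⊕ 6c = c7
byte 6: 2d ⊕ 20 = 0d
byte 7: f3 ⊕ 73 = 80
byte 8: bc ⊕ 65 = d9
byte 9: 44 ⊕ 72 = 36
byte 10: f9 ⊕ 76 = 8f
byte 11: 58 ⊕ 65 = 3d
byte 12: ea ⊕ 72 = 98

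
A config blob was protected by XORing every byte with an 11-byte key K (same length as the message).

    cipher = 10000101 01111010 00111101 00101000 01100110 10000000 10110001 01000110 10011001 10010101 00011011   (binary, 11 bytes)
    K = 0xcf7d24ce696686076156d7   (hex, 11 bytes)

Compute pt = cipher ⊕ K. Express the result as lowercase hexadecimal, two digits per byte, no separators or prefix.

4a0719e60fe63741f8c3cc

byte 0: 85 xor cf = 4a
byte 1: 7a xor 7d = 07
byte 2: 3d xor 24 = 19
byte 3: 28 xor ce = e6
byte 4: 66 xor 69 = 0f
byte 5: 80 xor 66 = e6
byte 6: b1 xor 86 = 37
byte 7: 46 xor 07 = 41
byte 8: 99 xor 61 = f8
byte 9: 95 xor 56 = c3
byte 10: 1b xor d7 = cc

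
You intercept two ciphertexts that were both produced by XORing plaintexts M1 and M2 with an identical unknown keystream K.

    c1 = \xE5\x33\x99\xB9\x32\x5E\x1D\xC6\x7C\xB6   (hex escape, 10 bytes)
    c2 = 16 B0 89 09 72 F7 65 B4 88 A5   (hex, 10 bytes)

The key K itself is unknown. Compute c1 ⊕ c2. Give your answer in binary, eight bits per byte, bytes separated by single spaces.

c1 ⊕ c2 = (M1 ⊕ K) ⊕ (M2 ⊕ K) = M1 ⊕ M2 — the shared key cancels under XOR.
byte 0: e5 ⊕ 16 = f3
byte 1: 33 ⊕ b0 = 83
byte 2: 99 ⊕ 89 = 10
byte 3: b9 ⊕ 09 = b0
byte 4: 32 ⊕ 72 = 40
byte 5: 5e ⊕ f7 = a9
byte 6: 1d ⊕ 65 = 78
byte 7: c6 ⊕ b4 = 72
byte 8: 7c ⊕ 88 = f4
byte 9: b6 ⊕ a5 = 13

11110011 10000011 00010000 10110000 01000000 10101001 01111000 01110010 11110100 00010011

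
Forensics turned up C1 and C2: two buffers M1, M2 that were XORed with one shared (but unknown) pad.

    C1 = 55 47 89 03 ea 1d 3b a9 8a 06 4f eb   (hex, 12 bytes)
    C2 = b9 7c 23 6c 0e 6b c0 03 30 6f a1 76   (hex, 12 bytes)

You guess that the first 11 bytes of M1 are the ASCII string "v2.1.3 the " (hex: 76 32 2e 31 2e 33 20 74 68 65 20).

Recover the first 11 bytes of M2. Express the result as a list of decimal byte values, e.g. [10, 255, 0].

First, C1 ⊕ C2 = (M1 ⊕ K) ⊕ (M2 ⊕ K) = M1 ⊕ M2, so the key drops out. Then M2 = (M1 ⊕ M2) ⊕ M1 over the first 11 bytes.
byte 0: (55 xor b9) xor 76 = ec xor 76 = 9a
byte 1: (47 xor 7c) xor 32 = 3b xor 32 = 09
byte 2: (89 xor 23) xor 2e = aa xor 2e = 84
byte 3: (03 xor 6c) xor 31 = 6f xor 31 = 5e
byte 4: (ea xor 0e) xor 2e = e4 xor 2e = ca
byte 5: (1d xor 6b) xor 33 = 76 xor 33 = 45
byte 6: (3b xor c0) xor 20 = fb xor 20 = db
byte 7: (a9 xor 03) xor 74 = aa xor 74 = de
byte 8: (8a xor 30) xor 68 = ba xor 68 = d2
byte 9: (06 xor 6f) xor 65 = 69 xor 65 = 0c
byte 10: (4f xor a1) xor 20 = ee xor 20 = ce

[154, 9, 132, 94, 202, 69, 219, 222, 210, 12, 206]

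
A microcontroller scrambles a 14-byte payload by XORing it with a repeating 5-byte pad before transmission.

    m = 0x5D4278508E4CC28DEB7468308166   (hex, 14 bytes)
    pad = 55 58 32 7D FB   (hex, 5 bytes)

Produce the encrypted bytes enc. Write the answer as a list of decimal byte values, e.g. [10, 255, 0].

[8, 26, 74, 45, 117, 25, 154, 191, 150, 143, 61, 104, 179, 27]

The 5-byte key repeats, so the effective keystream is 55 58 32 7d fb 55 58 32 7d fb 55 58 32 7d.
byte 0:  93 ⊕  85 =   8
byte 1:  66 ⊕  88 =  26
byte 2: 120 ⊕  50 =  74
byte 3:  80 ⊕ 125 =  45
byte 4: 142 ⊕ 251 = 117
byte 5:  76 ⊕  85 =  25
byte 6: 194 ⊕  88 = 154
byte 7: 141 ⊕  50 = 191
byte 8: 235 ⊕ 125 = 150
byte 9: 116 ⊕ 251 = 143
byte 10: 104 ⊕  85 =  61
byte 11:  48 ⊕  88 = 104
byte 12: 129 ⊕  50 = 179
byte 13: 102 ⊕ 125 =  27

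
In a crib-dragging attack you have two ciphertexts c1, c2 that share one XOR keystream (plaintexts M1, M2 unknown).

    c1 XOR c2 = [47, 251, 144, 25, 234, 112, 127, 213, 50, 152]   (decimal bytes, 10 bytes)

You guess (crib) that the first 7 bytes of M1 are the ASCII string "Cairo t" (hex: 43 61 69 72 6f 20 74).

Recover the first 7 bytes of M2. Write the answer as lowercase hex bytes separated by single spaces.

6c 9a f9 6b 85 50 0b

Since c1 ⊕ c2 = M1 ⊕ M2, XORing with the guessed M1 bytes yields the corresponding M2 bytes: M2 = (c1 ⊕ c2) ⊕ M1.
 47 ⊕  67 = 108
251 ⊕  97 = 154
144 ⊕ 105 = 249
 25 ⊕ 114 = 107
234 ⊕ 111 = 133
112 ⊕  32 =  80
127 ⊕ 116 =  11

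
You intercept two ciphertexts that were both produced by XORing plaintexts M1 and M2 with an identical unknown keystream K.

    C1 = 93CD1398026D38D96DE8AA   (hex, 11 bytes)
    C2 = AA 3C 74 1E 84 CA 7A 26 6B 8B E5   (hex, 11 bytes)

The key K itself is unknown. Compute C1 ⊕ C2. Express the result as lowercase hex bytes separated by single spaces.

39 f1 67 86 86 a7 42 ff 06 63 4f

C1 ⊕ C2 = (M1 ⊕ K) ⊕ (M2 ⊕ K) = M1 ⊕ M2 — the shared key cancels under XOR.
byte 0: 93 xor aa = 39
byte 1: cd xor 3c = f1
byte 2: 13 xor 74 = 67
byte 3: 98 xor 1e = 86
byte 4: 02 xor 84 = 86
byte 5: 6d xor ca = a7
byte 6: 38 xor 7a = 42
byte 7: d9 xor 26 = ff
byte 8: 6d xor 6b = 06
byte 9: e8 xor 8b = 63
byte 10: aa xor e5 = 4f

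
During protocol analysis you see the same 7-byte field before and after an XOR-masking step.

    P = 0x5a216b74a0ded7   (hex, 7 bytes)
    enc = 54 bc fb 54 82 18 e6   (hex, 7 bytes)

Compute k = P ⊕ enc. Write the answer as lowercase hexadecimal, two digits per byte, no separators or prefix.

0e9d902022c631

Since enc = P ⊕ k, XORing both sides with P gives k = P ⊕ enc.
5a xor 54 = 0e
21 xor bc = 9d
6b xor fb = 90
74 xor 54 = 20
a0 xor 82 = 22
de xor 18 = c6
d7 xor e6 = 31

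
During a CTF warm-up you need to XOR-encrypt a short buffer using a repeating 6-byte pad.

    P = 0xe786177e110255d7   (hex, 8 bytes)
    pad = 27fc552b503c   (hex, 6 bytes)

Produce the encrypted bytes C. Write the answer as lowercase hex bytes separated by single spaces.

The 6-byte key repeats, so the effective keystream is 27 fc 55 2b 50 3c 27 fc.
byte 0: e7 ⊕ 27 = c0
byte 1: 86 ⊕ fc = 7a
byte 2: 17 ⊕ 55 = 42
byte 3: 7e ⊕ 2b = 55
byte 4: 11 ⊕ 50 = 41
byte 5: 02 ⊕ 3c = 3e
byte 6: 55 ⊕ 27 = 72
byte 7: d7 ⊕ fc = 2b

c0 7a 42 55 41 3e 72 2b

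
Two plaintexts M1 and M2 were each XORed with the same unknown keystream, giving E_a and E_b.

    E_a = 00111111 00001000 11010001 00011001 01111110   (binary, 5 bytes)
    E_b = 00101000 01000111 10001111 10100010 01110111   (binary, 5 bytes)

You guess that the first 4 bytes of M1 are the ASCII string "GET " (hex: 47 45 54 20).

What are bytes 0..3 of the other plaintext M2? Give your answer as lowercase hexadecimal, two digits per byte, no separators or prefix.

500a0a9b

First, E_a ⊕ E_b = (M1 ⊕ K) ⊕ (M2 ⊕ K) = M1 ⊕ M2, so the key drops out. Then M2 = (M1 ⊕ M2) ⊕ M1 over the first 4 bytes.
byte 0: (3f ^ 28) ^ 47 = 17 ^ 47 = 50
byte 1: (08 ^ 47) ^ 45 = 4f ^ 45 = 0a
byte 2: (d1 ^ 8f) ^ 54 = 5e ^ 54 = 0a
byte 3: (19 ^ a2) ^ 20 = bb ^ 20 = 9b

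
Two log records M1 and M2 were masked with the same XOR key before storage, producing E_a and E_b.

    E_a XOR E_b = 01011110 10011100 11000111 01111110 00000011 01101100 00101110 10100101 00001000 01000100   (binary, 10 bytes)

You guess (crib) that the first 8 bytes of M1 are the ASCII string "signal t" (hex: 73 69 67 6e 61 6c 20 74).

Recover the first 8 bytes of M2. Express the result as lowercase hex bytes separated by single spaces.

2d f5 a0 10 62 00 0e d1

Since E_a ⊕ E_b = M1 ⊕ M2, XORing with the guessed M1 bytes yields the corresponding M2 bytes: M2 = (E_a ⊕ E_b) ⊕ M1.
byte 0:  94 ⊕ 115 =  45
byte 1: 156 ⊕ 105 = 245
byte 2: 199 ⊕ 103 = 160
byte 3: 126 ⊕ 110 =  16
byte 4:   3 ⊕  97 =  98
byte 5: 108 ⊕ 108 =   0
byte 6:  46 ⊕  32 =  14
byte 7: 165 ⊕ 116 = 209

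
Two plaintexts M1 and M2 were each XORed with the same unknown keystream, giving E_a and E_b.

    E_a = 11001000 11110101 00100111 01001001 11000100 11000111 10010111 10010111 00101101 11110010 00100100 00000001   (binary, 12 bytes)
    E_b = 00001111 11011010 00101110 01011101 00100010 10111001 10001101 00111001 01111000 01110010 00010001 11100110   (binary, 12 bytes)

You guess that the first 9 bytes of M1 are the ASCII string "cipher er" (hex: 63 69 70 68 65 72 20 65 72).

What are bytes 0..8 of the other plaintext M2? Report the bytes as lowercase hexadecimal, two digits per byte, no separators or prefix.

First, E_a ⊕ E_b = (M1 ⊕ K) ⊕ (M2 ⊕ K) = M1 ⊕ M2, so the key drops out. Then M2 = (M1 ⊕ M2) ⊕ M1 over the first 9 bytes.
byte 0: (c8 xor 0f) xor 63 = c7 xor 63 = a4
byte 1: (f5 xor da) xor 69 = 2f xor 69 = 46
byte 2: (27 xor 2e) xor 70 = 09 xor 70 = 79
byte 3: (49 xor 5d) xor 68 = 14 xor 68 = 7c
byte 4: (c4 xor 22) xor 65 = e6 xor 65 = 83
byte 5: (c7 xor b9) xor 72 = 7e xor 72 = 0c
byte 6: (97 xor 8d) xor 20 = 1a xor 20 = 3a
byte 7: (97 xor 39) xor 65 = ae xor 65 = cb
byte 8: (2d xor 78) xor 72 = 55 xor 72 = 27

a446797c830c3acb27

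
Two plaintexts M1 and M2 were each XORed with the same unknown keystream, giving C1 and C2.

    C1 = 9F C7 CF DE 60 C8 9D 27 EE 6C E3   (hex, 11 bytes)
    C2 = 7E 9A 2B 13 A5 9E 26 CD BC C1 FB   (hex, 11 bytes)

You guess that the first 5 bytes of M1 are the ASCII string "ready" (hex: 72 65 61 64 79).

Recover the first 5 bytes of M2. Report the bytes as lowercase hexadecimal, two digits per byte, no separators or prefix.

First, C1 ⊕ C2 = (M1 ⊕ K) ⊕ (M2 ⊕ K) = M1 ⊕ M2, so the key drops out. Then M2 = (M1 ⊕ M2) ⊕ M1 over the first 5 bytes.
byte 0: (9f XOR 7e) XOR 72 = e1 XOR 72 = 93
byte 1: (c7 XOR 9a) XOR 65 = 5d XOR 65 = 38
byte 2: (cf XOR 2b) XOR 61 = e4 XOR 61 = 85
byte 3: (de XOR 13) XOR 64 = cd XOR 64 = a9
byte 4: (60 XOR a5) XOR 79 = c5 XOR 79 = bc

933885a9bc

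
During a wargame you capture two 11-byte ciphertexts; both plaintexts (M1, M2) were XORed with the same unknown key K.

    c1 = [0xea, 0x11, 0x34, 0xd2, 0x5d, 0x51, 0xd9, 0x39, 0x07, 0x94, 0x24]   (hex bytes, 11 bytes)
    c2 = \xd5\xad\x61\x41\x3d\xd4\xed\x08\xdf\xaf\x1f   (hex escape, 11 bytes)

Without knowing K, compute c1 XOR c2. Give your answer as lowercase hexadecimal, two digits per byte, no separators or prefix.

c1 ⊕ c2 = (M1 ⊕ K) ⊕ (M2 ⊕ K) = M1 ⊕ M2 — the shared key cancels under XOR.
byte 0: ea XOR d5 = 3f
byte 1: 11 XOR ad = bc
byte 2: 34 XOR 61 = 55
byte 3: d2 XOR 41 = 93
byte 4: 5d XOR 3d = 60
byte 5: 51 XOR d4 = 85
byte 6: d9 XOR ed = 34
byte 7: 39 XOR 08 = 31
byte 8: 07 XOR df = d8
byte 9: 94 XOR af = 3b
byte 10: 24 XOR 1f = 3b

3fbc559360853431d83b3b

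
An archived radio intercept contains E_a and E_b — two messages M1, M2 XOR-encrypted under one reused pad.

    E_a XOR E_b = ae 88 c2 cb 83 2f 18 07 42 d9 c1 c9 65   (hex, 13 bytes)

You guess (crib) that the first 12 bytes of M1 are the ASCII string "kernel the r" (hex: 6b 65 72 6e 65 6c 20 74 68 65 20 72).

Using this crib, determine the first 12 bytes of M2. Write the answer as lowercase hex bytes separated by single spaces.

c5 ed b0 a5 e6 43 38 73 2a bc e1 bb

Since E_a ⊕ E_b = M1 ⊕ M2, XORing with the guessed M1 bytes yields the corresponding M2 bytes: M2 = (E_a ⊕ E_b) ⊕ M1.
ae ^ 6b = c5
88 ^ 65 = ed
c2 ^ 72 = b0
cb ^ 6e = a5
83 ^ 65 = e6
2f ^ 6c = 43
18 ^ 20 = 38
07 ^ 74 = 73
42 ^ 68 = 2a
d9 ^ 65 = bc
c1 ^ 20 = e1
c9 ^ 72 = bb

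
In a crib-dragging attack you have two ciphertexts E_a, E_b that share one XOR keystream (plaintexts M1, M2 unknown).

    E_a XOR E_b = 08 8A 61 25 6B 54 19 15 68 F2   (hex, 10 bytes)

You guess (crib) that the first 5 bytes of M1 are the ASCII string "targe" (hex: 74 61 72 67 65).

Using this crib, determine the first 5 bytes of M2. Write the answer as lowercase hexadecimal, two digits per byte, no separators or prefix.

7ceb13420e

Since E_a ⊕ E_b = M1 ⊕ M2, XORing with the guessed M1 bytes yields the corresponding M2 bytes: M2 = (E_a ⊕ E_b) ⊕ M1.
08 xor 74 = 7c
8a xor 61 = eb
61 xor 72 = 13
25 xor 67 = 42
6b xor 65 = 0e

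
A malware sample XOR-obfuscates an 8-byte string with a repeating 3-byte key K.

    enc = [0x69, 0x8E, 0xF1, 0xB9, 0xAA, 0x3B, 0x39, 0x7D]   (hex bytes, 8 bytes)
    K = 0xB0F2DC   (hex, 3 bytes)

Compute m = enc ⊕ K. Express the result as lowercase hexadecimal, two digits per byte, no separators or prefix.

d97c2d0958e7898f

The 3-byte key repeats, so the effective keystream is b0 f2 dc b0 f2 dc b0 f2.
byte 0: 01101001 xor 10110000 = 11011001
byte 1: 10001110 xor 11110010 = 01111100
byte 2: 11110001 xor 11011100 = 00101101
byte 3: 10111001 xor 10110000 = 00001001
byte 4: 10101010 xor 11110010 = 01011000
byte 5: 00111011 xor 11011100 = 11100111
byte 6: 00111001 xor 10110000 = 10001001
byte 7: 01111101 xor 11110010 = 10001111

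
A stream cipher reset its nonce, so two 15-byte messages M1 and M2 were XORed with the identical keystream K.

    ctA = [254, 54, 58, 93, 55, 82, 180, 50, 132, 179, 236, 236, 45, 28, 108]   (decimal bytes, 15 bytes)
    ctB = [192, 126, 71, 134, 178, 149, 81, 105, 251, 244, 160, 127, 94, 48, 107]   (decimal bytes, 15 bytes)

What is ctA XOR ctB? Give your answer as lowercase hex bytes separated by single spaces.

3e 48 7d db 85 c7 e5 5b 7f 47 4c 93 73 2c 07

ctA ⊕ ctB = (M1 ⊕ K) ⊕ (M2 ⊕ K) = M1 ⊕ M2 — the shared key cancels under XOR.
fe ^ c0 = 3e
36 ^ 7e = 48
3a ^ 47 = 7d
5d ^ 86 = db
37 ^ b2 = 85
52 ^ 95 = c7
b4 ^ 51 = e5
32 ^ 69 = 5b
84 ^ fb = 7f
b3 ^ f4 = 47
ec ^ a0 = 4c
ec ^ 7f = 93
2d ^ 5e = 73
1c ^ 30 = 2c
6c ^ 6b = 07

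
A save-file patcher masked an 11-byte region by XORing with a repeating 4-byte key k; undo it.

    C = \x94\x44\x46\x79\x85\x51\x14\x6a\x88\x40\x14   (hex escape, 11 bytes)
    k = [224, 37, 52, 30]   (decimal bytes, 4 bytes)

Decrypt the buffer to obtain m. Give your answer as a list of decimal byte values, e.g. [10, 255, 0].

The 4-byte key repeats, so the effective keystream is e0 25 34 1e e0 25 34 1e e0 25 34.
byte 0: 94 XOR e0 = 74
byte 1: 44 XOR 25 = 61
byte 2: 46 XOR 34 = 72
byte 3: 79 XOR 1e = 67
byte 4: 85 XOR e0 = 65
byte 5: 51 XOR 25 = 74
byte 6: 14 XOR 34 = 20
byte 7: 6a XOR 1e = 74
byte 8: 88 XOR e0 = 68
byte 9: 40 XOR 25 = 65
byte 10: 14 XOR 34 = 20

[116, 97, 114, 103, 101, 116, 32, 116, 104, 101, 32]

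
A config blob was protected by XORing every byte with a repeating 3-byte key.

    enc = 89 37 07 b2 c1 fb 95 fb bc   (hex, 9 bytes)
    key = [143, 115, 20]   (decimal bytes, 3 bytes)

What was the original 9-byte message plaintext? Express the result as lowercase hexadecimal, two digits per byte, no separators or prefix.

The 3-byte key repeats, so the effective keystream is 8f 73 14 8f 73 14 8f 73 14.
byte 0: 10001001 xor 10001111 = 00000110
byte 1: 00110111 xor 01110011 = 01000100
byte 2: 00000111 xor 00010100 = 00010011
byte 3: 10110010 xor 10001111 = 00111101
byte 4: 11000001 xor 01110011 = 10110010
byte 5: 11111011 xor 00010100 = 11101111
byte 6: 10010101 xor 10001111 = 00011010
byte 7: 11111011 xor 01110011 = 10001000
byte 8: 10111100 xor 00010100 = 10101000

0644133db2ef1a88a8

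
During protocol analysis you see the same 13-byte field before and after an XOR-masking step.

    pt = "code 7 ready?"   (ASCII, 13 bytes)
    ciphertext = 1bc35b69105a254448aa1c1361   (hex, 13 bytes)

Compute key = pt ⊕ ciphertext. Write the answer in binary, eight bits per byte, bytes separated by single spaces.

01111000 10101100 00111111 00001100 00110000 01101101 00000101 00110110 00101101 11001011 01111000 01101010 01011110

Since ciphertext = pt ⊕ key, XORing both sides with pt gives key = pt ⊕ ciphertext.
63 ^ 1b = 78
6f ^ c3 = ac
64 ^ 5b = 3f
65 ^ 69 = 0c
20 ^ 10 = 30
37 ^ 5a = 6d
20 ^ 25 = 05
72 ^ 44 = 36
65 ^ 48 = 2d
61 ^ aa = cb
64 ^ 1c = 78
79 ^ 13 = 6a
3f ^ 61 = 5e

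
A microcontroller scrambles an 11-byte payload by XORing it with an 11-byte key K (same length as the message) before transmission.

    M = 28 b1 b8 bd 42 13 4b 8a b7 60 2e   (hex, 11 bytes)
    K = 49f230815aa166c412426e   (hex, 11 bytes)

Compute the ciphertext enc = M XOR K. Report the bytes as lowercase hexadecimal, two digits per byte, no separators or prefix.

6143883c18b22d4ea52240

byte 0: 28 ⊕ 49 = 61
byte 1: b1 ⊕ f2 = 43
byte 2: b8 ⊕ 30 = 88
byte 3: bd ⊕ 81 = 3c
byte 4: 42 ⊕ 5a = 18
byte 5: 13 ⊕ a1 = b2
byte 6: 4b ⊕ 66 = 2d
byte 7: 8a ⊕ c4 = 4e
byte 8: b7 ⊕ 12 = a5
byte 9: 60 ⊕ 42 = 22
byte 10: 2e ⊕ 6e = 40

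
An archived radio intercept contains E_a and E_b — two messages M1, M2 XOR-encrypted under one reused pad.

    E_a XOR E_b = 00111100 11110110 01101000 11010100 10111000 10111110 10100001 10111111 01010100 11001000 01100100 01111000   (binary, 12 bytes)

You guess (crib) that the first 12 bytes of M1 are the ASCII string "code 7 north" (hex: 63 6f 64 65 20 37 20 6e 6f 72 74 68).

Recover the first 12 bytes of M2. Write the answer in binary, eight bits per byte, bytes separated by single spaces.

01011111 10011001 00001100 10110001 10011000 10001001 10000001 11010001 00111011 10111010 00010000 00010000

Since E_a ⊕ E_b = M1 ⊕ M2, XORing with the guessed M1 bytes yields the corresponding M2 bytes: M2 = (E_a ⊕ E_b) ⊕ M1.
3c XOR 63 = 5f
f6 XOR 6f = 99
68 XOR 64 = 0c
d4 XOR 65 = b1
b8 XOR 20 = 98
be XOR 37 = 89
a1 XOR 20 = 81
bf XOR 6e = d1
54 XOR 6f = 3b
c8 XOR 72 = ba
64 XOR 74 = 10
78 XOR 68 = 10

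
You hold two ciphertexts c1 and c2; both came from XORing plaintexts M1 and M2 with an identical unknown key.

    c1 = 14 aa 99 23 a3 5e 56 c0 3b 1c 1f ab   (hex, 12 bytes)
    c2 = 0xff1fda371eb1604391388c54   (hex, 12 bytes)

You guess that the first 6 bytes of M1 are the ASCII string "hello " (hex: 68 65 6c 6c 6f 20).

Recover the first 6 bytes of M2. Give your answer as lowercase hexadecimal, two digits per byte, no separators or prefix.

First, c1 ⊕ c2 = (M1 ⊕ K) ⊕ (M2 ⊕ K) = M1 ⊕ M2, so the key drops out. Then M2 = (M1 ⊕ M2) ⊕ M1 over the first 6 bytes.
byte 0: (14 xor ff) xor 68 = eb xor 68 = 83
byte 1: (aa xor 1f) xor 65 = b5 xor 65 = d0
byte 2: (99 xor da) xor 6c = 43 xor 6c = 2f
byte 3: (23 xor 37) xor 6c = 14 xor 6c = 78
byte 4: (a3 xor 1e) xor 6f = bd xor 6f = d2
byte 5: (5e xor b1) xor 20 = ef xor 20 = cf

83d02f78d2cf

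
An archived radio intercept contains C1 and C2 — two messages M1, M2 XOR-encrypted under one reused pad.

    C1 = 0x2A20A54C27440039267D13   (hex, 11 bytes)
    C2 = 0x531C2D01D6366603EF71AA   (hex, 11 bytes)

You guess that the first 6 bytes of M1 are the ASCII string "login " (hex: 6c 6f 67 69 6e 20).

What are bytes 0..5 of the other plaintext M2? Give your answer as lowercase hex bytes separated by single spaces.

First, C1 ⊕ C2 = (M1 ⊕ K) ⊕ (M2 ⊕ K) = M1 ⊕ M2, so the key drops out. Then M2 = (M1 ⊕ M2) ⊕ M1 over the first 6 bytes.
byte 0: (2a ^ 53) ^ 6c = 79 ^ 6c = 15
byte 1: (20 ^ 1c) ^ 6f = 3c ^ 6f = 53
byte 2: (a5 ^ 2d) ^ 67 = 88 ^ 67 = ef
byte 3: (4c ^ 01) ^ 69 = 4d ^ 69 = 24
byte 4: (27 ^ d6) ^ 6e = f1 ^ 6e = 9f
byte 5: (44 ^ 36) ^ 20 = 72 ^ 20 = 52

15 53 ef 24 9f 52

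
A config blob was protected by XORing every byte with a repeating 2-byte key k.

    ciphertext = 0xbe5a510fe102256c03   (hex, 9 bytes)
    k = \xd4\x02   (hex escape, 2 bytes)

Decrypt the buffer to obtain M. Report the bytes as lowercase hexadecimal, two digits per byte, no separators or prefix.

6a58850d3500f16ed7

The 2-byte key repeats, so the effective keystream is d4 02 d4 02 d4 02 d4 02 d4.
byte 0: be XOR d4 = 6a
byte 1: 5a XOR 02 = 58
byte 2: 51 XOR d4 = 85
byte 3: 0f XOR 02 = 0d
byte 4: e1 XOR d4 = 35
byte 5: 02 XOR 02 = 00
byte 6: 25 XOR d4 = f1
byte 7: 6c XOR 02 = 6e
byte 8: 03 XOR d4 = d7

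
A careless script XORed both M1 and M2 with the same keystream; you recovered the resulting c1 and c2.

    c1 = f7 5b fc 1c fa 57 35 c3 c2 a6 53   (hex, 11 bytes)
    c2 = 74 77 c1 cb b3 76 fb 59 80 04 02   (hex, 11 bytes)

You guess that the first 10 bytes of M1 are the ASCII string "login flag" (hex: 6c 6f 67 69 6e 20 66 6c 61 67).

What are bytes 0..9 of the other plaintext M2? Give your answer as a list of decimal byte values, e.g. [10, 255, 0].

First, c1 ⊕ c2 = (M1 ⊕ K) ⊕ (M2 ⊕ K) = M1 ⊕ M2, so the key drops out. Then M2 = (M1 ⊕ M2) ⊕ M1 over the first 10 bytes.
byte 0: (f7 XOR 74) XOR 6c = 83 XOR 6c = ef
byte 1: (5b XOR 77) XOR 6f = 2c XOR 6f = 43
byte 2: (fc XOR c1) XOR 67 = 3d XOR 67 = 5a
byte 3: (1c XOR cb) XOR 69 = d7 XOR 69 = be
byte 4: (fa XOR b3) XOR 6e = 49 XOR 6e = 27
byte 5: (57 XOR 76) XOR 20 = 21 XOR 20 = 01
byte 6: (35 XOR fb) XOR 66 = ce XOR 66 = a8
byte 7: (c3 XOR 59) XOR 6c = 9a XOR 6c = f6
byte 8: (c2 XOR 80) XOR 61 = 42 XOR 61 = 23
byte 9: (a6 XOR 04) XOR 67 = a2 XOR 67 = c5

[239, 67, 90, 190, 39, 1, 168, 246, 35, 197]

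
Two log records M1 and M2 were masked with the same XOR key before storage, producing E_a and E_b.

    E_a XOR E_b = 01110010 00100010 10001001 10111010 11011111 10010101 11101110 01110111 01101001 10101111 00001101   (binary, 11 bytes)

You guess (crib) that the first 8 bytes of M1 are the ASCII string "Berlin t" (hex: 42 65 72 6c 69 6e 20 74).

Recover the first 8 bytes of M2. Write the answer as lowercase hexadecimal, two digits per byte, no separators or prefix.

Since E_a ⊕ E_b = M1 ⊕ M2, XORing with the guessed M1 bytes yields the corresponding M2 bytes: M2 = (E_a ⊕ E_b) ⊕ M1.
72 ⊕ 42 = 30
22 ⊕ 65 = 47
89 ⊕ 72 = fb
ba ⊕ 6c = d6
df ⊕ 69 = b6
95 ⊕ 6e = fb
ee ⊕ 20 = ce
77 ⊕ 74 = 03

3047fbd6b6fbce03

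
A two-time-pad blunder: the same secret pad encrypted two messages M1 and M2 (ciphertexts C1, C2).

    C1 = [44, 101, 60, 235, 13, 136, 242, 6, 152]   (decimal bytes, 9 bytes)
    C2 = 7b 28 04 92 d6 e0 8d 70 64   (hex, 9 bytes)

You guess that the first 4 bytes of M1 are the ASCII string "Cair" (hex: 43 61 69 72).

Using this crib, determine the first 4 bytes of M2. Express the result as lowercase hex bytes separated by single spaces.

First, C1 ⊕ C2 = (M1 ⊕ K) ⊕ (M2 ⊕ K) = M1 ⊕ M2, so the key drops out. Then M2 = (M1 ⊕ M2) ⊕ M1 over the first 4 bytes.
byte 0: (2c ⊕ 7b) ⊕ 43 = 57 ⊕ 43 = 14
byte 1: (65 ⊕ 28) ⊕ 61 = 4d ⊕ 61 = 2c
byte 2: (3c ⊕ 04) ⊕ 69 = 38 ⊕ 69 = 51
byte 3: (eb ⊕ 92) ⊕ 72 = 79 ⊕ 72 = 0b

14 2c 51 0b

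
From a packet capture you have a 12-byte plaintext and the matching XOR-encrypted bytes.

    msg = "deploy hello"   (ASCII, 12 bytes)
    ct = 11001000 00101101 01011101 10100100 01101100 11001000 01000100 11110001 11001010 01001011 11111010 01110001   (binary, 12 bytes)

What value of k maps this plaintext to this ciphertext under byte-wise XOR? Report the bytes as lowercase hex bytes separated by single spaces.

ac 48 2d c8 03 b1 64 99 af 27 96 1e

Since ct = msg ⊕ k, XORing both sides with msg gives k = msg ⊕ ct.
100 ^ 200 = 172
101 ^  45 =  72
112 ^  93 =  45
108 ^ 164 = 200
111 ^ 108 =   3
121 ^ 200 = 177
 32 ^  68 = 100
104 ^ 241 = 153
101 ^ 202 = 175
108 ^  75 =  39
108 ^ 250 = 150
111 ^ 113 =  30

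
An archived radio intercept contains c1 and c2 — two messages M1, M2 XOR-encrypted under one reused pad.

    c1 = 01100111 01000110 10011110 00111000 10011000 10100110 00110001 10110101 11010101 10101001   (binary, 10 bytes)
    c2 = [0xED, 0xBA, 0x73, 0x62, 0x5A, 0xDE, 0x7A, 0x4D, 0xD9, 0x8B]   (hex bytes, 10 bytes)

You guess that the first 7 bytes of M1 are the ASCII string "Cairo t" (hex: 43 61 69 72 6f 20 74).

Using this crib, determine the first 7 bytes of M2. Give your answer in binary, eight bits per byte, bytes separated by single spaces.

11001001 10011101 10000100 00101000 10101101 01011000 00111111

First, c1 ⊕ c2 = (M1 ⊕ K) ⊕ (M2 ⊕ K) = M1 ⊕ M2, so the key drops out. Then M2 = (M1 ⊕ M2) ⊕ M1 over the first 7 bytes.
byte 0: (67 XOR ed) XOR 43 = 8a XOR 43 = c9
byte 1: (46 XOR ba) XOR 61 = fc XOR 61 = 9d
byte 2: (9e XOR 73) XOR 69 = ed XOR 69 = 84
byte 3: (38 XOR 62) XOR 72 = 5a XOR 72 = 28
byte 4: (98 XOR 5a) XOR 6f = c2 XOR 6f = ad
byte 5: (a6 XOR de) XOR 20 = 78 XOR 20 = 58
byte 6: (31 XOR 7a) XOR 74 = 4b XOR 74 = 3f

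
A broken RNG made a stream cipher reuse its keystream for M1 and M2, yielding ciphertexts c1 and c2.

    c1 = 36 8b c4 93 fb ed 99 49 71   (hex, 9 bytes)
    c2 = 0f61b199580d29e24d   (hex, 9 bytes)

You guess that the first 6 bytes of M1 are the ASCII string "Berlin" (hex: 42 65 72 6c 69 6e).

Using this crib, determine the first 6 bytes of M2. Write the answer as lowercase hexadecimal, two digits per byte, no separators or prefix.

First, c1 ⊕ c2 = (M1 ⊕ K) ⊕ (M2 ⊕ K) = M1 ⊕ M2, so the key drops out. Then M2 = (M1 ⊕ M2) ⊕ M1 over the first 6 bytes.
byte 0: (36 XOR 0f) XOR 42 = 39 XOR 42 = 7b
byte 1: (8b XOR 61) XOR 65 = ea XOR 65 = 8f
byte 2: (c4 XOR b1) XOR 72 = 75 XOR 72 = 07
byte 3: (93 XOR 99) XOR 6c = 0a XOR 6c = 66
byte 4: (fb XOR 58) XOR 69 = a3 XOR 69 = ca
byte 5: (ed XOR 0d) XOR 6e = e0 XOR 6e = 8e

7b8f0766ca8e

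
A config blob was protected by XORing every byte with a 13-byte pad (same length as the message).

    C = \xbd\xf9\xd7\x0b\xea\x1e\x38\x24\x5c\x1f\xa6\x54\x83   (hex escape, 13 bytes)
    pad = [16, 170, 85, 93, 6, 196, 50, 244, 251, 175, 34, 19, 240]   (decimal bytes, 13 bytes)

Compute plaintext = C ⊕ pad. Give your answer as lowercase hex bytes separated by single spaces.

XOR is its own inverse, so applying the key byte-wise gives the result directly.
byte 0: 189 xor  16 = 173
byte 1: 249 xor 170 =  83
byte 2: 215 xor  85 = 130
byte 3:  11 xor  93 =  86
byte 4: 234 xor   6 = 236
byte 5:  30 xor 196 = 218
byte 6:  56 xor  50 =  10
byte 7:  36 xor 244 = 208
byte 8:  92 xor 251 = 167
byte 9:  31 xor 175 = 176
byte 10: 166 xor  34 = 132
byte 11:  84 xor  19 =  71
byte 12: 131 xor 240 = 115

ad 53 82 56 ec da 0a d0 a7 b0 84 47 73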